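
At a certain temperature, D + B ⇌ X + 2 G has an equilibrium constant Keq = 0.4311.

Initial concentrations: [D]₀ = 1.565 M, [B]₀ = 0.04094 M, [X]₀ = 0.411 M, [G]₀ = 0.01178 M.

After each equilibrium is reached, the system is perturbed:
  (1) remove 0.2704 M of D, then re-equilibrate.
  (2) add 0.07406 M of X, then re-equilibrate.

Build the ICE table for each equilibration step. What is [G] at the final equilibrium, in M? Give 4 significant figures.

Q₀ = 8.9016e-04 vs Keq = 0.4311 ⇒ Q<K, forward
Step 1:
                   D          B          X          G
  I            1.565    0.04094      0.411    0.01178
  C         -0.03615   -0.03615    0.03615    0.07229
  E            1.529   0.004795     0.4471    0.08407
  solve Keq expr → x = 0.03615; check Q = 0.4311
Then remove 0.2704 M of D.
Step 2:
                   D          B          X          G
  I            1.258   0.004795     0.4471    0.08407
  C       7.9773e-04 7.9773e-04 -7.9773e-04  -0.001595
  E            1.259   0.005593     0.4463    0.08247
  solve Keq expr → x = -7.9773e-04; check Q = 0.4311
Then add 0.07406 M of X.
Step 3:
                   D          B          X          G
  I            1.259   0.005593     0.5204    0.08247
  C       6.9736e-04 6.9736e-04 -6.9736e-04  -0.001395
  E             1.26    0.00629     0.5197    0.08108
  solve Keq expr → x = -6.9736e-04; check Q = 0.4311

[G]_eq = 0.08108 M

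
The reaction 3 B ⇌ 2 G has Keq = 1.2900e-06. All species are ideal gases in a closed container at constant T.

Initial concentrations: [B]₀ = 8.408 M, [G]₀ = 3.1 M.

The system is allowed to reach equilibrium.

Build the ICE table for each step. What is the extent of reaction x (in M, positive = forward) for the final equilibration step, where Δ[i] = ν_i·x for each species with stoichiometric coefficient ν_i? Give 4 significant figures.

x = -1.523 M

Q₀ = 0.01617 vs Keq = 1.2900e-06 ⇒ Q>K, reverse
Step 1:
                  B         G
  Initial     8.408       3.1
  Change       4.57    -3.047
  Equil       12.98    0.0531
  solve Keq expr → x = -1.523; check Q = 1.2900e-06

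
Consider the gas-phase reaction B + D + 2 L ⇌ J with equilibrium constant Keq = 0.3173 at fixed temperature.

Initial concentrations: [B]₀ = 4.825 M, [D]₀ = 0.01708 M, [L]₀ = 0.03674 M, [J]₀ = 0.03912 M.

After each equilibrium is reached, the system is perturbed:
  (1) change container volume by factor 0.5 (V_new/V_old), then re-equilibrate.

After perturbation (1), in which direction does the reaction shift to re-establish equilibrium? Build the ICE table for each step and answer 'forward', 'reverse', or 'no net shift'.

Q₀ = 351.7 vs Keq = 0.3173 ⇒ Q>K, reverse
Step 1:
                    B           D           L           J
  I             4.825     0.01708     0.03674     0.03912
  C           0.03804     0.03804     0.07608    -0.03804
  E             4.863     0.05512      0.1128    0.001082
  solve Keq expr → x = -0.03804; check Q = 0.3173
Then change container volume by factor 0.5 (V_new/V_old).
Step 2:
                    B           D           L           J
  I             9.726      0.1102      0.2256    0.002165
  C          -0.01065    -0.01065     -0.0213     0.01065
  E             9.715     0.09958      0.2043     0.01282
  solve Keq expr → x = 0.01065; check Q = 0.3173

Direction: forward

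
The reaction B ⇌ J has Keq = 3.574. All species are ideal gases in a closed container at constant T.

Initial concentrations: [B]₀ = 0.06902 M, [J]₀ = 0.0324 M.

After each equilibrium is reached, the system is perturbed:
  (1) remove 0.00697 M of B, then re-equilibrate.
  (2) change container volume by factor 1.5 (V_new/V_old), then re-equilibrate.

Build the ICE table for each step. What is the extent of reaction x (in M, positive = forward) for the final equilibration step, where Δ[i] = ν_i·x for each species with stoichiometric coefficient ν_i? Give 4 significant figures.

Q₀ = 0.4694 vs Keq = 3.574 ⇒ Q<K, forward
Step 1:
                   B          J
  I          0.06902     0.0324
  C         -0.04685    0.04685
  E          0.02217    0.07925
  solve Keq expr → x = 0.04685; check Q = 3.574
Then remove 0.00697 M of B.
Step 2:
                   B          J
  I           0.0152    0.07925
  C         0.005446  -0.005446
  E          0.02065     0.0738
  solve Keq expr → x = -0.005446; check Q = 3.574
Then change container volume by factor 1.5 (V_new/V_old).
Step 3:
                   B          J
  I          0.01377     0.0492
  C                0          0
  E          0.01377     0.0492
  solve Keq expr → x = 0; check Q = 3.574

x = 0 M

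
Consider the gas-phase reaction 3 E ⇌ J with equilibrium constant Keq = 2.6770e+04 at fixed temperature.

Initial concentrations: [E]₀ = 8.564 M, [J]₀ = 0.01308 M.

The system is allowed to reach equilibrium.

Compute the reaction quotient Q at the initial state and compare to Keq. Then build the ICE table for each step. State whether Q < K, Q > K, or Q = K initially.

Q₀ = 2.0825e-05 vs Keq = 2.6770e+04 ⇒ Q<K, forward
Step 1:
                  E         J
  I           8.564   0.01308
  C          -8.517     2.839
  E         0.04741     2.852
  solve Keq expr → x = 2.839; check Q = 2.6770e+04

Q₀ = 2.0825e-05; Q < K (proceeds forward)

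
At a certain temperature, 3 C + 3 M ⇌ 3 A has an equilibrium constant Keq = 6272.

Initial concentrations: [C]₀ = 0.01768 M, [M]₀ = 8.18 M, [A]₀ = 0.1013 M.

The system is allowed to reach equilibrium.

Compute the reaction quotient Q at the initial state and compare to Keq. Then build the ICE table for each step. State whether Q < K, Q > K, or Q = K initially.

Q₀ = 0.3437 vs Keq = 6272 ⇒ Q<K, forward
Step 1:
                  C         M         A
  init      0.01768      8.18    0.1013
  Δ        -0.01689  -0.01689   0.01689
  eq      7.8513e-04     8.163    0.1182
  solve Keq expr → x = 0.005632; check Q = 6272

Q₀ = 0.3437; Q < K (proceeds forward)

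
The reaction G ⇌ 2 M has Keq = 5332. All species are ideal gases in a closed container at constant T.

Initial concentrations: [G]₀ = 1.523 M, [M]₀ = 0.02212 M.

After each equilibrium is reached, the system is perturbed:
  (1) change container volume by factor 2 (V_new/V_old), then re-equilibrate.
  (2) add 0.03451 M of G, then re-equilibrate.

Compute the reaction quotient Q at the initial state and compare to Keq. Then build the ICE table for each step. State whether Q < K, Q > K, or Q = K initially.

Q₀ = 3.2127e-04; Q < K (proceeds forward)

Q₀ = 3.2127e-04 vs Keq = 5332 ⇒ Q<K, forward
Step 1:
                   G          M
  init         1.523    0.02212
  Δ           -1.521      3.042
  eq        0.001761      3.065
  solve Keq expr → x = 1.521; check Q = 5332
Then change container volume by factor 2 (V_new/V_old).
Step 2:
                   G          M
  init    8.8070e-04      1.532
  Δ       -4.3984e-04 8.7969e-04
  eq      4.4085e-04      1.533
  solve Keq expr → x = 4.3984e-04; check Q = 5332
Then add 0.03451 M of G.
Step 3:
                   G          M
  init       0.03495      1.533
  Δ         -0.03447    0.06894
  eq      4.8139e-04      1.602
  solve Keq expr → x = 0.03447; check Q = 5332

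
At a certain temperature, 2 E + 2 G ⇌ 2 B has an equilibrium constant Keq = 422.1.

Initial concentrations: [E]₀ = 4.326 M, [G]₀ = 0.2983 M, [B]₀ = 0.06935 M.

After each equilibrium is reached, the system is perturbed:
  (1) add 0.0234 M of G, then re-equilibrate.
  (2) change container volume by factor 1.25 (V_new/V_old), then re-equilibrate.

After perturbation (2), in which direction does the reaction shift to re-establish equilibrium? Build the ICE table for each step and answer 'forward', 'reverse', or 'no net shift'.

Direction: reverse

Q₀ = 0.002888 vs Keq = 422.1 ⇒ Q<K, forward
Step 1:
                  E         G         B
  init        4.326    0.2983   0.06935
  Δ         -0.2939   -0.2939    0.2939
  eq          4.032  0.004385    0.3633
  solve Keq expr → x = 0.147; check Q = 422.1
Then add 0.0234 M of G.
Step 2:
                  E         G         B
  init        4.032   0.02779    0.3633
  Δ        -0.02309  -0.02309   0.02309
  eq          4.009  0.004691    0.3864
  solve Keq expr → x = 0.01155; check Q = 422.1
Then change container volume by factor 1.25 (V_new/V_old).
Step 3:
                  E         G         B
  init        3.207  0.003753    0.3091
  Δ       9.2281e-04 9.2281e-04 -9.2281e-04
  eq          3.208  0.004675    0.3082
  solve Keq expr → x = -4.6141e-04; check Q = 422.1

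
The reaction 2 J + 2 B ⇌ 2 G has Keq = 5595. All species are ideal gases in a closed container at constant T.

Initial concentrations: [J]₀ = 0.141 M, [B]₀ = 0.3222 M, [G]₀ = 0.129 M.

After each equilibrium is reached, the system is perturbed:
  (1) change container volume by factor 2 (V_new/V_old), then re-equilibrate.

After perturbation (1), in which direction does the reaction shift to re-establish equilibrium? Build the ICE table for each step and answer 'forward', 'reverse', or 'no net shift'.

Q₀ = 8.063 vs Keq = 5595 ⇒ Q<K, forward
Step 1:
                  J         B         G
  I           0.141    0.3222     0.129
  C         -0.1239   -0.1239    0.1239
  E         0.01706    0.1983    0.2529
  solve Keq expr → x = 0.06197; check Q = 5595
Then change container volume by factor 2 (V_new/V_old).
Step 2:
                  J         B         G
  I        0.008528   0.09913    0.1265
  C        0.006623  0.006623 -0.006623
  E         0.01515    0.1058    0.1198
  solve Keq expr → x = -0.003311; check Q = 5595

Direction: reverse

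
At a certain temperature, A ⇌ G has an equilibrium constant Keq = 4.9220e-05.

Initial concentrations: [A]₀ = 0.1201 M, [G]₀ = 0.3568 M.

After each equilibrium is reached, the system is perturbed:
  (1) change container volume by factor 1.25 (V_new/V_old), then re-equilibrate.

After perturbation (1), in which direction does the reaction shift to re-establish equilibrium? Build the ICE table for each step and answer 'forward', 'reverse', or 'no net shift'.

Direction: no net shift

Q₀ = 2.971 vs Keq = 4.9220e-05 ⇒ Q>K, reverse
Step 1:
                    A           G
  Initial      0.1201      0.3568
  Change       0.3568     -0.3568
  Equil        0.4769  2.3472e-05
  solve Keq expr → x = -0.3568; check Q = 4.9220e-05
Then change container volume by factor 1.25 (V_new/V_old).
Step 2:
                    A           G
  Initial      0.3815  1.8777e-05
  Change            0           0
  Equil        0.3815  1.8777e-05
  solve Keq expr → x = 0; check Q = 4.9220e-05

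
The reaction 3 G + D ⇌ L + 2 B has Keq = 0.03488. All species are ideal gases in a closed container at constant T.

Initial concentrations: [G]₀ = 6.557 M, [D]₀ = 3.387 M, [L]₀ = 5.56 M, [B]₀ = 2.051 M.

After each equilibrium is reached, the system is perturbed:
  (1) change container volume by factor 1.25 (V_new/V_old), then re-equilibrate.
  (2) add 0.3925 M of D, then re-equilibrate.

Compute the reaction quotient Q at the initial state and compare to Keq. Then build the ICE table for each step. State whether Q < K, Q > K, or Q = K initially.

Q₀ = 0.02449; Q < K (proceeds forward)

Q₀ = 0.02449 vs Keq = 0.03488 ⇒ Q<K, forward
Step 1:
                   G          D          L          B
  Initial      6.557      3.387       5.56      2.051
  Change      -0.283   -0.09434    0.09434     0.1887
  Equil        6.274      3.293      5.654       2.24
  solve Keq expr → x = 0.09434; check Q = 0.03488
Then change container volume by factor 1.25 (V_new/V_old).
Step 2:
                   G          D          L          B
  Initial      5.019      2.634      4.523      1.792
  Change      0.1436    0.04788   -0.04788   -0.09575
  Equil        5.163      2.682      4.476      1.696
  solve Keq expr → x = -0.04788; check Q = 0.03488
Then add 0.3925 M of D.
Step 3:
                   G          D          L          B
  Initial      5.163      3.075      4.476      1.696
  Change    -0.08857   -0.02952    0.02952    0.05905
  Equil        5.074      3.045      4.505      1.755
  solve Keq expr → x = 0.02952; check Q = 0.03488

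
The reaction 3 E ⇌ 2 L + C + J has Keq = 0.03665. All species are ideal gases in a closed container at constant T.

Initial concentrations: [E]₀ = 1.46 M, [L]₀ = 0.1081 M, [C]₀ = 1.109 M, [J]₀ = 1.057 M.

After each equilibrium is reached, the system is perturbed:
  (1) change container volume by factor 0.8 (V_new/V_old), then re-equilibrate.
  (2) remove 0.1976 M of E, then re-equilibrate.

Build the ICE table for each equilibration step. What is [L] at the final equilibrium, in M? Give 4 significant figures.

Q₀ = 0.004401 vs Keq = 0.03665 ⇒ Q<K, forward
Step 1:
                  E         L         C         J
  I            1.46    0.1081     1.109     1.057
  C         -0.1942    0.1295   0.06475   0.06475
  E           1.266    0.2376     1.174     1.122
  solve Keq expr → x = 0.06475; check Q = 0.03665
Then change container volume by factor 0.8 (V_new/V_old).
Step 2:
                  E         L         C         J
  I           1.582     0.297     1.467     1.402
  C         0.03187  -0.02125  -0.01062  -0.01062
  E           1.614    0.2757     1.457     1.392
  solve Keq expr → x = -0.01062; check Q = 0.03665
Then remove 0.1976 M of E.
Step 3:
                  E         L         C         J
  I           1.416    0.2757     1.457     1.392
  C         0.05081  -0.03387  -0.01694  -0.01694
  E           1.467    0.2419      1.44     1.375
  solve Keq expr → x = -0.01694; check Q = 0.03665

[L]_eq = 0.2419 M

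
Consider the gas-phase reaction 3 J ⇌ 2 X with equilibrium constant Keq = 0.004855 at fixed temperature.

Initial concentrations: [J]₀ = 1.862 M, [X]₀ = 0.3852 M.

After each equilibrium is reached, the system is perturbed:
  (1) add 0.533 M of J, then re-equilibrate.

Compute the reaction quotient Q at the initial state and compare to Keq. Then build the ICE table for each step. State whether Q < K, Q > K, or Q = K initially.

Q₀ = 0.02298; Q > K (proceeds reverse)

Q₀ = 0.02298 vs Keq = 0.004855 ⇒ Q>K, reverse
Step 1:
                    J           X
  init          1.862      0.3852
  Δ            0.2557     -0.1705
  eq            2.118      0.2147
  solve Keq expr → x = -0.08523; check Q = 0.004855
Then add 0.533 M of J.
Step 2:
                    J           X
  init          2.651      0.2147
  Δ           -0.1029     0.06863
  eq            2.548      0.2834
  solve Keq expr → x = 0.03431; check Q = 0.004855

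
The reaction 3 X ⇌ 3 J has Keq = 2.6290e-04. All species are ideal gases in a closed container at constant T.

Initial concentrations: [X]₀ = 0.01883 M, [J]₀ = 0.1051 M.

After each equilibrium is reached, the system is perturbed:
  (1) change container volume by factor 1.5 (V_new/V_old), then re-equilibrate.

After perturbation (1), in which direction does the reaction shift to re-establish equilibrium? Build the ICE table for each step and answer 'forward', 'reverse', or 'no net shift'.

Q₀ = 173.9 vs Keq = 2.6290e-04 ⇒ Q>K, reverse
Step 1:
                    X           J
  init        0.01883      0.1051
  Δ           0.09764    -0.09764
  eq           0.1165    0.007461
  solve Keq expr → x = -0.03255; check Q = 2.6290e-04
Then change container volume by factor 1.5 (V_new/V_old).
Step 2:
                    X           J
  init        0.07765    0.004974
  Δ                 0           0
  eq          0.07765    0.004974
  solve Keq expr → x = 0; check Q = 2.6290e-04

Direction: no net shift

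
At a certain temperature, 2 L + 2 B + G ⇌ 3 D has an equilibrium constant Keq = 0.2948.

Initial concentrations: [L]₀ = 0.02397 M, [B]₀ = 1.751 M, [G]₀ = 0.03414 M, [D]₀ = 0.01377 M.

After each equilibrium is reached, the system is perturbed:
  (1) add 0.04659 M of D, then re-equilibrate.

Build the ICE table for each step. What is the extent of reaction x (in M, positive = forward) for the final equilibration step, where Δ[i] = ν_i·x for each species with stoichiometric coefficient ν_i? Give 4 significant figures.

Q₀ = 0.04341 vs Keq = 0.2948 ⇒ Q<K, forward
Step 1:
                    L           B           G           D
  init        0.02397       1.751     0.03414     0.01377
  Δ         -0.005184   -0.005184   -0.002592    0.007777
  eq          0.01879       1.746     0.03155     0.02155
  solve Keq expr → x = 0.002592; check Q = 0.2948
Then add 0.04659 M of D.
Step 2:
                    L           B           G           D
  init        0.01879       1.746     0.03155     0.06814
  Δ           0.01981     0.01981    0.009904    -0.02971
  eq          0.03859       1.766     0.04145     0.03843
  solve Keq expr → x = -0.009904; check Q = 0.2948

x = -0.009904 M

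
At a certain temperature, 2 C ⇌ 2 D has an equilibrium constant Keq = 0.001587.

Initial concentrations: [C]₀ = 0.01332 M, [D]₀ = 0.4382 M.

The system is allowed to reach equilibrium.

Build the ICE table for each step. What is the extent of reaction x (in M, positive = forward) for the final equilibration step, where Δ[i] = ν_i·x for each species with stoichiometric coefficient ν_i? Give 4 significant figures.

Q₀ = 1082 vs Keq = 0.001587 ⇒ Q>K, reverse
Step 1:
                    C           D
  init        0.01332      0.4382
  Δ            0.4209     -0.4209
  eq           0.4342      0.0173
  solve Keq expr → x = -0.2105; check Q = 0.001587

x = -0.2105 M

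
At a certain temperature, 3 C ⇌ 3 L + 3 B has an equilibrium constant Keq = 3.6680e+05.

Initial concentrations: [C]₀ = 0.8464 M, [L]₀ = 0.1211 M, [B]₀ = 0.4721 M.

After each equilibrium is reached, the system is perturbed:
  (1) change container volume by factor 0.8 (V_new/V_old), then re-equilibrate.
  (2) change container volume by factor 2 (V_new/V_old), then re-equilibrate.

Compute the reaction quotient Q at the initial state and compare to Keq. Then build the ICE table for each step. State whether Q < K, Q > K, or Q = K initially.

Q₀ = 3.0818e-04 vs Keq = 3.6680e+05 ⇒ Q<K, forward
Step 1:
                    C           L           B
  init         0.8464      0.1211      0.4721
  Δ           -0.8291      0.8291      0.8291
  eq          0.01727      0.9502       1.301
  solve Keq expr → x = 0.2764; check Q = 3.6680e+05
Then change container volume by factor 0.8 (V_new/V_old).
Step 2:
                    C           L           B
  init        0.02159       1.188       1.627
  Δ          0.005194   -0.005194   -0.005194
  eq          0.02679       1.183       1.621
  solve Keq expr → x = -0.001731; check Q = 3.6680e+05
Then change container volume by factor 2 (V_new/V_old).
Step 3:
                    C           L           B
  init        0.01339      0.5913      0.8107
  Δ         -0.006567    0.006567    0.006567
  eq         0.006826      0.5979      0.8172
  solve Keq expr → x = 0.002189; check Q = 3.6680e+05

Q₀ = 3.0818e-04; Q < K (proceeds forward)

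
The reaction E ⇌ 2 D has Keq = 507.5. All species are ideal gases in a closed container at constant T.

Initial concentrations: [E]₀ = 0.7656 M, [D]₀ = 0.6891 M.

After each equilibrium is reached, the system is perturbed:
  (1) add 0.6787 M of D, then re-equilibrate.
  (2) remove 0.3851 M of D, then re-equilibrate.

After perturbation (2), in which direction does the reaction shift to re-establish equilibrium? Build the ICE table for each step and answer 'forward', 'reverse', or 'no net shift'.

Direction: forward

Q₀ = 0.6202 vs Keq = 507.5 ⇒ Q<K, forward
Step 1:
                    E           D
  init         0.7656      0.6891
  Δ           -0.7561       1.512
  eq         0.009547       2.201
  solve Keq expr → x = 0.7561; check Q = 507.5
Then add 0.6787 M of D.
Step 2:
                    E           D
  init       0.009547        2.88
  Δ          0.006645    -0.01329
  eq          0.01619       2.867
  solve Keq expr → x = -0.006645; check Q = 507.5
Then remove 0.3851 M of D.
Step 3:
                    E           D
  init        0.01619       2.482
  Δ          -0.00398    0.007961
  eq          0.01221       2.489
  solve Keq expr → x = 0.00398; check Q = 507.5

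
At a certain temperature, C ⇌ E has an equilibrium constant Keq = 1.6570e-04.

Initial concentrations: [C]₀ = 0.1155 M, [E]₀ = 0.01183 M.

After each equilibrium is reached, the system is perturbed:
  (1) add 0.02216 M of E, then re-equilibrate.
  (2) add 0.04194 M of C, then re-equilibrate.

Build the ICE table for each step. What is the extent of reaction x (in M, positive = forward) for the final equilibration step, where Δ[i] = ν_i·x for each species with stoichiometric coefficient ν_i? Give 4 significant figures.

x = 6.9483e-06 M

Q₀ = 0.1024 vs Keq = 1.6570e-04 ⇒ Q>K, reverse
Step 1:
                   C          E
  Initial     0.1155    0.01183
  Change     0.01181   -0.01181
  Equil       0.1273 2.1095e-05
  solve Keq expr → x = -0.01181; check Q = 1.6570e-04
Then add 0.02216 M of E.
Step 2:
                   C          E
  Initial     0.1273    0.02218
  Change     0.02216   -0.02216
  Equil       0.1495 2.4766e-05
  solve Keq expr → x = -0.02216; check Q = 1.6570e-04
Then add 0.04194 M of C.
Step 3:
                   C          E
  Initial     0.1914 2.4766e-05
  Change  -6.9483e-06 6.9483e-06
  Equil       0.1914 3.1715e-05
  solve Keq expr → x = 6.9483e-06; check Q = 1.6570e-04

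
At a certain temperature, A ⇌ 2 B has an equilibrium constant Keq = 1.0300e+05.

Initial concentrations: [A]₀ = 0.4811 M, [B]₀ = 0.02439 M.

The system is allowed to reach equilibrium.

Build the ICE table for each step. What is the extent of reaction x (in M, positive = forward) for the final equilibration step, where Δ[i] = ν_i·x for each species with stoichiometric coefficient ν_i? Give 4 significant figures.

Q₀ = 0.001236 vs Keq = 1.0300e+05 ⇒ Q<K, forward
Step 1:
                    A           B
  init         0.4811     0.02439
  Δ           -0.4811      0.9622
  eq       9.4497e-06      0.9866
  solve Keq expr → x = 0.4811; check Q = 1.0300e+05

x = 0.4811 M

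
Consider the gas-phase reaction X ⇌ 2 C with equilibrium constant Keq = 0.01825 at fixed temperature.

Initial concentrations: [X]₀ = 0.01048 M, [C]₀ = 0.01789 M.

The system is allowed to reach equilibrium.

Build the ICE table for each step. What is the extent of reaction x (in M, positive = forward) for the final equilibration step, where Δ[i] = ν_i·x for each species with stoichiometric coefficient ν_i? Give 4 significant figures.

Q₀ = 0.03054 vs Keq = 0.01825 ⇒ Q>K, reverse
Step 1:
                   X          C
  Initial    0.01048    0.01789
  Change     0.00154  -0.003079
  Equil      0.01202    0.01481
  solve Keq expr → x = -0.00154; check Q = 0.01825

x = -0.00154 M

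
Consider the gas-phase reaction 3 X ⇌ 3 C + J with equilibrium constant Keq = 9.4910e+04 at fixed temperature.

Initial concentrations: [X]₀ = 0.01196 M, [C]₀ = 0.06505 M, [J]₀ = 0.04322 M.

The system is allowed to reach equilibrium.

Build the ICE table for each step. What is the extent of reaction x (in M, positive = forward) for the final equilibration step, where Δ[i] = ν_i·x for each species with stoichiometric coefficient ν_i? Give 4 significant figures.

x = 0.003785 M

Q₀ = 6.954 vs Keq = 9.4910e+04 ⇒ Q<K, forward
Step 1:
                  X         C         J
  Initial   0.01196   0.06505   0.04322
  Change   -0.01136   0.01136  0.003785
  Equil   6.0451e-04   0.07641   0.04701
  solve Keq expr → x = 0.003785; check Q = 9.4910e+04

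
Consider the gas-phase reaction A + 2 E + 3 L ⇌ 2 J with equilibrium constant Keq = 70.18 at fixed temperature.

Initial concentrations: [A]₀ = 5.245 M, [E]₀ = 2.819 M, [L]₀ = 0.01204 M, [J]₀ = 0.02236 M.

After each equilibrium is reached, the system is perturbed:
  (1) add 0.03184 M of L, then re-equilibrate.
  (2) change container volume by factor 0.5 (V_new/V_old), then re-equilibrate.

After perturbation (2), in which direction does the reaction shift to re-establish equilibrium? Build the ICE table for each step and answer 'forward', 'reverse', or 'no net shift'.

Direction: forward

Q₀ = 6.873 vs Keq = 70.18 ⇒ Q<K, forward
Step 1:
                  A         E         L         J
  Initial     5.245     2.819   0.01204   0.02236
  Change  -0.001952 -0.003904 -0.005855  0.003904
  Equil       5.243     2.815  0.006185   0.02626
  solve Keq expr → x = 0.001952; check Q = 70.18
Then add 0.03184 M of L.
Step 2:
                  A         E         L         J
  Initial     5.243     2.815   0.03802   0.02626
  Change   -0.00968  -0.01936  -0.02904   0.01936
  Equil       5.233     2.796  0.008984   0.04562
  solve Keq expr → x = 0.00968; check Q = 70.18
Then change container volume by factor 0.5 (V_new/V_old).
Step 3:
                  A         E         L         J
  Initial     10.47     5.591   0.01797   0.09125
  Change   -0.00349 -0.006981  -0.01047  0.006981
  Equil       10.46     5.584  0.007497   0.09823
  solve Keq expr → x = 0.00349; check Q = 70.18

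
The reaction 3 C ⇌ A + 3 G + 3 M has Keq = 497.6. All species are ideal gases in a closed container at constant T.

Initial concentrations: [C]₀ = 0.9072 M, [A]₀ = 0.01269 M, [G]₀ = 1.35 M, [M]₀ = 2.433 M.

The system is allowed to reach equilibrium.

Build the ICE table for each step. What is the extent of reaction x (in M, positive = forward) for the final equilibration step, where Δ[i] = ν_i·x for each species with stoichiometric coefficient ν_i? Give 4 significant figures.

x = 0.1711 M

Q₀ = 0.6023 vs Keq = 497.6 ⇒ Q<K, forward
Step 1:
                    C           A           G           M
  Initial      0.9072     0.01269        1.35       2.433
  Change      -0.5133      0.1711      0.5133      0.5133
  Equil        0.3939      0.1838       1.863       2.946
  solve Keq expr → x = 0.1711; check Q = 497.6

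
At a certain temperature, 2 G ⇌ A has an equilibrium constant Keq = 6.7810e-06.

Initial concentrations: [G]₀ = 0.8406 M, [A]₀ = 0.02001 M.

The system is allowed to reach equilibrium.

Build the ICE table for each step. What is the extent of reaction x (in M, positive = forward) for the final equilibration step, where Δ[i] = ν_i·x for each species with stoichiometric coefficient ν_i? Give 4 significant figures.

Q₀ = 0.02832 vs Keq = 6.7810e-06 ⇒ Q>K, reverse
Step 1:
                    G           A
  Initial      0.8406     0.02001
  Change      0.04001       -0.02
  Equil        0.8806  5.2585e-06
  solve Keq expr → x = -0.02; check Q = 6.7810e-06

x = -0.02 M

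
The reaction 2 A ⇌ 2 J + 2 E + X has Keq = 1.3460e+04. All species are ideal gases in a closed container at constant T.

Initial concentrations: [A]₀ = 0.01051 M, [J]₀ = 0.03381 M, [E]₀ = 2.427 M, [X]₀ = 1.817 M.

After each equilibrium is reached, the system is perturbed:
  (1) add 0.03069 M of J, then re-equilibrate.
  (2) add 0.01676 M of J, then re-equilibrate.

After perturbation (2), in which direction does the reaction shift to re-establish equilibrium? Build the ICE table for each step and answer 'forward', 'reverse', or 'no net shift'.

Q₀ = 110.8 vs Keq = 1.3460e+04 ⇒ Q<K, forward
Step 1:
                   A          J          E          X
  init       0.01051    0.03381      2.427      1.817
  Δ        -0.009288   0.009288   0.009288   0.004644
  eq        0.001222     0.0431      2.436      1.822
  solve Keq expr → x = 0.004644; check Q = 1.3460e+04
Then add 0.03069 M of J.
Step 2:
                   A          J          E          X
  init      0.001222    0.07379      2.436      1.822
  Δ       8.4493e-04 -8.4493e-04 -8.4493e-04 -4.2246e-04
  eq        0.002066    0.07294      2.435      1.821
  solve Keq expr → x = -4.2246e-04; check Q = 1.3460e+04
Then add 0.01676 M of J.
Step 3:
                   A          J          E          X
  init      0.002066     0.0897      2.435      1.821
  Δ       4.6110e-04 -4.6110e-04 -4.6110e-04 -2.3055e-04
  eq        0.002528    0.08924      2.435      1.821
  solve Keq expr → x = -2.3055e-04; check Q = 1.3460e+04

Direction: reverse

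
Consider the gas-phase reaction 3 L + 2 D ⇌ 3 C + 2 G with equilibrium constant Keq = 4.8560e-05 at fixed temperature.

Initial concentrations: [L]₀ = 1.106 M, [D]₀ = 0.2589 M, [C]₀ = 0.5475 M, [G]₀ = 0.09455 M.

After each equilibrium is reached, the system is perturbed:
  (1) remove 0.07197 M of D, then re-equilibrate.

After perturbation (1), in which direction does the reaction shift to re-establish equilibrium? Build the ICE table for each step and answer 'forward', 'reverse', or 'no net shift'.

Q₀ = 0.01618 vs Keq = 4.8560e-05 ⇒ Q>K, reverse
Step 1:
                  L         D         C         G
  Initial     1.106    0.2589    0.5475   0.09455
  Change     0.1241   0.08276   -0.1241  -0.08276
  Equil        1.23    0.3417    0.4234   0.01179
  solve Keq expr → x = -0.04138; check Q = 4.8560e-05
Then remove 0.07197 M of D.
Step 2:
                  L         D         C         G
  Initial      1.23    0.2697    0.4234   0.01179
  Change    0.00338  0.002253  -0.00338 -0.002253
  Equil       1.234    0.2719      0.42  0.009539
  solve Keq expr → x = -0.001127; check Q = 4.8560e-05

Direction: reverse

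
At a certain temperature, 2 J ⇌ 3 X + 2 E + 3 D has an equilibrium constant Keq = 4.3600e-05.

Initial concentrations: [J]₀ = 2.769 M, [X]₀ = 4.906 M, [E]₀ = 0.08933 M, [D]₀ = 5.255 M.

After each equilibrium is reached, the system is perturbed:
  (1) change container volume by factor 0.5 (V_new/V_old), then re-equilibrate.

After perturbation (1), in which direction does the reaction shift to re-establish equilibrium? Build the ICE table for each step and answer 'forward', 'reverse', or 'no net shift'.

Q₀ = 17.83 vs Keq = 4.3600e-05 ⇒ Q>K, reverse
Step 1:
                  J         X         E         D
  I           2.769     4.906   0.08933     5.255
  C         0.08917   -0.1338  -0.08917   -0.1338
  E           2.858     4.772 1.5620e-04     5.121
  solve Keq expr → x = -0.04459; check Q = 4.3600e-05
Then change container volume by factor 0.5 (V_new/V_old).
Step 2:
                  J         X         E         D
  I           5.716     9.544 3.1240e-04     10.24
  C       2.7335e-04 -4.1002e-04 -2.7335e-04 -4.1002e-04
  E           5.717     9.544 3.9057e-05     10.24
  solve Keq expr → x = -1.3667e-04; check Q = 4.3600e-05

Direction: reverse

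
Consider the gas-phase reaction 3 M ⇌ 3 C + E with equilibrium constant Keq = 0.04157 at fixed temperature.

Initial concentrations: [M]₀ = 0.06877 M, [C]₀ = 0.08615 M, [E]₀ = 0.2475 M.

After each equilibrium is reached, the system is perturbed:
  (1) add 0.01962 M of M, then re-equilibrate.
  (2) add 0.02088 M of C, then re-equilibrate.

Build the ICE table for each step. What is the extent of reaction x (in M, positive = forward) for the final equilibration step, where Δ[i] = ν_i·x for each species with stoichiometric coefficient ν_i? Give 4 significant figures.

x = -0.004376 M

Q₀ = 0.4866 vs Keq = 0.04157 ⇒ Q>K, reverse
Step 1:
                  M         C         E
  init      0.06877   0.08615    0.2475
  Δ         0.03057  -0.03057  -0.01019
  eq        0.09934   0.05558    0.2373
  solve Keq expr → x = -0.01019; check Q = 0.04157
Then add 0.01962 M of M.
Step 2:
                  M         C         E
  init        0.119   0.05558    0.2373
  Δ        -0.00691   0.00691  0.002303
  eq          0.112   0.06249    0.2396
  solve Keq expr → x = 0.002303; check Q = 0.04157
Then add 0.02088 M of C.
Step 3:
                  M         C         E
  init        0.112   0.08337    0.2396
  Δ         0.01313  -0.01313 -0.004376
  eq         0.1252   0.07024    0.2352
  solve Keq expr → x = -0.004376; check Q = 0.04157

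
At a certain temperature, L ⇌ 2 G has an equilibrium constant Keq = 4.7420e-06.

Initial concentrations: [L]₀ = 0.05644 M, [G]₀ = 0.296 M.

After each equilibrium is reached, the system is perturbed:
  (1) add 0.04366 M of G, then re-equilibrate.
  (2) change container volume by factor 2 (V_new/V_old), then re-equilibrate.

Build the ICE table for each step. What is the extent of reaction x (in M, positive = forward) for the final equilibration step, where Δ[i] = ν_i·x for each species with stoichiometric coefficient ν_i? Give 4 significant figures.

x = 1.0697e-04 M

Q₀ = 1.552 vs Keq = 4.7420e-06 ⇒ Q>K, reverse
Step 1:
                  L         G
  I         0.05644     0.296
  C          0.1475    -0.295
  E          0.2039 9.8342e-04
  solve Keq expr → x = -0.1475; check Q = 4.7420e-06
Then add 0.04366 M of G.
Step 2:
                  L         G
  I          0.2039   0.04464
  C          0.0218  -0.04361
  E          0.2258  0.001035
  solve Keq expr → x = -0.0218; check Q = 4.7420e-06
Then change container volume by factor 2 (V_new/V_old).
Step 3:
                  L         G
  I          0.1129 5.1733e-04
  C       -1.0697e-04 2.1394e-04
  E          0.1128 7.3127e-04
  solve Keq expr → x = 1.0697e-04; check Q = 4.7420e-06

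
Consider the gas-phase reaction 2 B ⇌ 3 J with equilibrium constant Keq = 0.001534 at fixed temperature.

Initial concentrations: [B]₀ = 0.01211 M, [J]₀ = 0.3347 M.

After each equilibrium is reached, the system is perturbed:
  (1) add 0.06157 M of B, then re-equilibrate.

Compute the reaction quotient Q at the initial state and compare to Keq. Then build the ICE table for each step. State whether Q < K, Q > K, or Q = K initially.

Q₀ = 255.7 vs Keq = 0.001534 ⇒ Q>K, reverse
Step 1:
                   B          J
  I          0.01211     0.3347
  C           0.1961    -0.2942
  E           0.2082    0.04052
  solve Keq expr → x = -0.09806; check Q = 0.001534
Then add 0.06157 M of B.
Step 2:
                   B          J
  I           0.2698    0.04052
  C        -0.004716   0.007075
  E           0.2651    0.04759
  solve Keq expr → x = 0.002358; check Q = 0.001534

Q₀ = 255.7; Q > K (proceeds reverse)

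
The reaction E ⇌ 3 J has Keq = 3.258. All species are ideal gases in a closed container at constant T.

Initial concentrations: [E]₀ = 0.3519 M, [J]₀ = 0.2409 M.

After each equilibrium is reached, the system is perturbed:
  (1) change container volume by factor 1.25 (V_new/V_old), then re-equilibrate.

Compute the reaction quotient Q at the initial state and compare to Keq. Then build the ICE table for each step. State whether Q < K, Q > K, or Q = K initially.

Q₀ = 0.03973; Q < K (proceeds forward)

Q₀ = 0.03973 vs Keq = 3.258 ⇒ Q<K, forward
Step 1:
                   E          J
  Initial     0.3519     0.2409
  Change     -0.1894     0.5681
  Equil       0.1625      0.809
  solve Keq expr → x = 0.1894; check Q = 3.258
Then change container volume by factor 1.25 (V_new/V_old).
Step 2:
                   E          J
  Initial       0.13     0.6472
  Change    -0.02061    0.06183
  Equil       0.1094      0.709
  solve Keq expr → x = 0.02061; check Q = 3.258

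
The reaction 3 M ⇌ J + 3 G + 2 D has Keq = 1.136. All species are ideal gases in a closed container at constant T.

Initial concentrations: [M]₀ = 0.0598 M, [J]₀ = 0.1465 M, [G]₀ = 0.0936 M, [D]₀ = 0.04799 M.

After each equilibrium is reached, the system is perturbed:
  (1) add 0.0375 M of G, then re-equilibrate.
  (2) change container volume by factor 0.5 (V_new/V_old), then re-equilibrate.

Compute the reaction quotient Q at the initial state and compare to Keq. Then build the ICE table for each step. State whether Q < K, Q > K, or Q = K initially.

Q₀ = 0.001294 vs Keq = 1.136 ⇒ Q<K, forward
Step 1:
                  M         J         G         D
  init       0.0598    0.1465    0.0936   0.04799
  Δ        -0.04635   0.01545   0.04635    0.0309
  eq        0.01345     0.162      0.14   0.07889
  solve Keq expr → x = 0.01545; check Q = 1.136
Then add 0.0375 M of G.
Step 2:
                  M         J         G         D
  init      0.01345     0.162    0.1775   0.07889
  Δ        0.002997 -9.9907e-04 -0.002997 -0.001998
  eq        0.01645     0.161    0.1745   0.07689
  solve Keq expr → x = -9.9907e-04; check Q = 1.136
Then change container volume by factor 0.5 (V_new/V_old).
Step 3:
                  M         J         G         D
  init      0.03289    0.3219    0.3489    0.1538
  Δ         0.02368 -0.007894  -0.02368  -0.01579
  eq        0.05657     0.314    0.3252     0.138
  solve Keq expr → x = -0.007894; check Q = 1.136

Q₀ = 0.001294; Q < K (proceeds forward)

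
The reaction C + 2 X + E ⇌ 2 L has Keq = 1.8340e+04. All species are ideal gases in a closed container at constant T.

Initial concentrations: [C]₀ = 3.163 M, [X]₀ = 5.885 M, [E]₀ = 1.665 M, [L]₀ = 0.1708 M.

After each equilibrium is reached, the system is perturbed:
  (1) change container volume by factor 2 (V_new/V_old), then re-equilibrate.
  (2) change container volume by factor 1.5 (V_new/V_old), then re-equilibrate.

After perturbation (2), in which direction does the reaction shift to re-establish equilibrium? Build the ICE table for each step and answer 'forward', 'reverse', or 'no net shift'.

Direction: reverse

Q₀ = 1.5994e-04 vs Keq = 1.8340e+04 ⇒ Q<K, forward
Step 1:
                   C          X          E          L
  I            3.163      5.885      1.665     0.1708
  C           -1.665      -3.33     -1.665       3.33
  E            1.498      2.555 6.8319e-05      3.501
  solve Keq expr → x = 1.665; check Q = 1.8340e+04
Then change container volume by factor 2 (V_new/V_old).
Step 2:
                   C          X          E          L
  I            0.749      1.278 3.4159e-05       1.75
  C       1.0238e-04 2.0477e-04 1.0238e-04 -2.0477e-04
  E           0.7491      1.278 1.3654e-04       1.75
  solve Keq expr → x = -1.0238e-04; check Q = 1.8340e+04
Then change container volume by factor 1.5 (V_new/V_old).
Step 3:
                   C          X          E          L
  I           0.4994     0.8518 9.1029e-05      1.167
  C       1.1355e-04 2.2710e-04 1.1355e-04 -2.2710e-04
  E           0.4995     0.8521 2.0458e-04      1.167
  solve Keq expr → x = -1.1355e-04; check Q = 1.8340e+04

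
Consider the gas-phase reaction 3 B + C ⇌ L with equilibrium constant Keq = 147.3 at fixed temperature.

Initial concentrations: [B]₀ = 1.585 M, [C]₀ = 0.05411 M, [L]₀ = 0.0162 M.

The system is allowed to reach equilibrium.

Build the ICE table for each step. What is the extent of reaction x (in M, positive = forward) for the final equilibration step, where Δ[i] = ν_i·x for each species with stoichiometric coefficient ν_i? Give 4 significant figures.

x = 0.05394 M

Q₀ = 0.07519 vs Keq = 147.3 ⇒ Q<K, forward
Step 1:
                  B         C         L
  Initial     1.585   0.05411    0.0162
  Change    -0.1618  -0.05394   0.05394
  Equil       1.423 1.6521e-04   0.07014
  solve Keq expr → x = 0.05394; check Q = 147.3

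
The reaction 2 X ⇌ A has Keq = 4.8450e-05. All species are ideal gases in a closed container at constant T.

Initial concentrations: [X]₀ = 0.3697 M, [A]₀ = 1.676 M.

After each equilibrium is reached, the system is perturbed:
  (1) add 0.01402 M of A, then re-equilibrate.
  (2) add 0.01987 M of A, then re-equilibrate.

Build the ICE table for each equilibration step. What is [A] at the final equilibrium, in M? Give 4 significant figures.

[A]_eq = 6.9524e-04 M

Q₀ = 12.26 vs Keq = 4.8450e-05 ⇒ Q>K, reverse
Step 1:
                    X           A
  init         0.3697       1.676
  Δ             3.351      -1.675
  eq             3.72  6.7060e-04
  solve Keq expr → x = -1.675; check Q = 4.8450e-05
Then add 0.01402 M of A.
Step 2:
                    X           A
  init           3.72     0.01469
  Δ           0.02802    -0.01401
  eq            3.748  6.8074e-04
  solve Keq expr → x = -0.01401; check Q = 4.8450e-05
Then add 0.01987 M of A.
Step 3:
                    X           A
  init          3.748     0.02055
  Δ           0.03971    -0.01986
  eq            3.788  6.9524e-04
  solve Keq expr → x = -0.01986; check Q = 4.8450e-05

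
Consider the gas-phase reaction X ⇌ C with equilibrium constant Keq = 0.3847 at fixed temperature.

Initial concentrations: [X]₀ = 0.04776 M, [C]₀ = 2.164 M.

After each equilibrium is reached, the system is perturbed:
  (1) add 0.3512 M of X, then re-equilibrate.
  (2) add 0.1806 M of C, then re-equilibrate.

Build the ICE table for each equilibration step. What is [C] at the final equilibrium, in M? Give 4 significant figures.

Q₀ = 45.31 vs Keq = 0.3847 ⇒ Q>K, reverse
Step 1:
                  X         C
  I         0.04776     2.164
  C            1.55     -1.55
  E           1.597    0.6145
  solve Keq expr → x = -1.55; check Q = 0.3847
Then add 0.3512 M of X.
Step 2:
                  X         C
  I           1.948    0.6145
  C        -0.09757   0.09757
  E           1.851     0.712
  solve Keq expr → x = 0.09757; check Q = 0.3847
Then add 0.1806 M of C.
Step 3:
                  X         C
  I           1.851    0.8926
  C          0.1304   -0.1304
  E           1.981    0.7622
  solve Keq expr → x = -0.1304; check Q = 0.3847

[C]_eq = 0.7622 M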